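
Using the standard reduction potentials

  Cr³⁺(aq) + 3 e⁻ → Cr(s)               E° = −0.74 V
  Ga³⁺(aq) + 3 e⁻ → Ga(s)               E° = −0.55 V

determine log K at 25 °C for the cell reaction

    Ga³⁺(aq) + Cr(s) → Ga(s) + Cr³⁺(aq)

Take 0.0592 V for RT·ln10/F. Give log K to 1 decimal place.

log K = 9.6

The Ga³⁺/Ga couple is reduced (cathode); E°cell = −0.55 − (−0.74) = +0.19 V with n = 3.
At equilibrium E = 0, so log K = nE°cell / 0.0592 = (3)(+0.19) / 0.0592 = 9.6.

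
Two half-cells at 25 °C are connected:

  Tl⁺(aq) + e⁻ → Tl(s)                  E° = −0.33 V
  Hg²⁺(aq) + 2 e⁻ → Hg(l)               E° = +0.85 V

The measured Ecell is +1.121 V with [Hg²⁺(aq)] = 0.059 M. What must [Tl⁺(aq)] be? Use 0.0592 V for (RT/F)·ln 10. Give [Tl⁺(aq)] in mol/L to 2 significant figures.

With Hg²⁺/Hg at the cathode and Tl⁺/Tl at the anode, E°cell = +0.85 − (−0.33) = +1.18 V (n = 2).
Since E = E° − (0.0592/n)·log Q, log Q = n(E° − E)/0.0592 = 1.993.
The balanced reaction is Hg²⁺(aq) + 2 Tl(s) → Hg(l) + 2 Tl⁺(aq), so Q = [Tl⁺(aq)]^2 / [Hg²⁺(aq)].
Isolating [Tl⁺(aq)] in Q = 10^{1.993} yields log [Tl⁺(aq)] = 0.382, i.e. 2.4 M.

2.4 M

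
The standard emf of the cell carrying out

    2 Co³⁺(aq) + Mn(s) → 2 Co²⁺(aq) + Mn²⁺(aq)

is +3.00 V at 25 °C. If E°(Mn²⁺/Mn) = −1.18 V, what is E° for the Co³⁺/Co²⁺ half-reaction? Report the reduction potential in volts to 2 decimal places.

In the reaction as written the Co³⁺/Co²⁺ couple is reduced (cathode) and Mn²⁺/Mn is oxidized (anode), so E°cell = E°(Co³⁺/Co²⁺) − E°(Mn²⁺/Mn).
E°(Co³⁺/Co²⁺) = E°cell + E°(anode) = +3.00 + (−1.18) = +1.82 V.

+1.82 V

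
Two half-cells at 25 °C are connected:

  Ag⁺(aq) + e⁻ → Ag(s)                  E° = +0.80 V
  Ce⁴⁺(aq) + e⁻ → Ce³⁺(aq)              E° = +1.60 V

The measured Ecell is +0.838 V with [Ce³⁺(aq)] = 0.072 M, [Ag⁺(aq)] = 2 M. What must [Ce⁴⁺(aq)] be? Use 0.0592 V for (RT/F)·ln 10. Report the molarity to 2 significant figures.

0.63 M

Ce⁴⁺/Ce³⁺ is the cathode (higher E°); E°cell = +1.60 − (+0.80) = +0.80 V with n = 1.
Since E = E° − (0.0592/n)·log Q, log Q = n(E° − E)/0.0592 = −0.642.
Balancing electrons gives Ce⁴⁺(aq) + Ag(s) → Ce³⁺(aq) + Ag⁺(aq); thus Q = ([Ce³⁺(aq)]·[Ag⁺(aq)]) / [Ce⁴⁺(aq)].
Substituting the known concentrations and solving, log [Ce⁴⁺(aq)] = −0.200 and [Ce⁴⁺(aq)] = 0.63 M.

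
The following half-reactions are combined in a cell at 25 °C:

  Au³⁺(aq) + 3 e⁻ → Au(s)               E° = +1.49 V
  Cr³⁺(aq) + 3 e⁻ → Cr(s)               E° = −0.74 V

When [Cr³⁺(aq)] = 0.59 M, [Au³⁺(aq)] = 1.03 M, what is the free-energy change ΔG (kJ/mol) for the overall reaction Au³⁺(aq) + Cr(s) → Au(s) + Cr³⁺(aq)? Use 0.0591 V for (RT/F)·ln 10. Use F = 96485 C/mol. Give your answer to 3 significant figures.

E°cell = +1.49 − (−0.74) = +2.23 V; the balanced reaction transfers n = 3 electrons.
The reaction quotient is [Cr³⁺(aq)] / [Au³⁺(aq)] = 0.573; by Nernst, E = +2.23 − (0.0591/3)(−0.242) = +2.2348 V.
Then ΔG = −nFE = −3 × 96485 × +2.2348 J/mol = −647 kJ/mol.

−647 kJ/mol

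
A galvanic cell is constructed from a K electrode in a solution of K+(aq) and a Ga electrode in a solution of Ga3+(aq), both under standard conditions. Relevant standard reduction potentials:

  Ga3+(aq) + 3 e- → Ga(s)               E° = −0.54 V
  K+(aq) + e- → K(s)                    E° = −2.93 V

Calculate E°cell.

+2.39 V

Of the two couples in this cell, the one with the more positive reduction potential is reduced at the cathode: here that is Ga³⁺/Ga (−0.54 V); K⁺/K (−2.93 V) is the anode.
E°cell = E°(cathode) − E°(anode) = −0.54 − (−2.93) = +2.39 V.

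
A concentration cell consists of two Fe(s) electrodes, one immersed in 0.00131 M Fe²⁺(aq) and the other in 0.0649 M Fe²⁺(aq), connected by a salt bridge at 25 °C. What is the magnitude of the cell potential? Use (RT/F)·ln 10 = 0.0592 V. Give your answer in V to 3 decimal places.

For a concentration cell E°cell = 0, since both electrodes use the same couple.
The compartment with the higher Fe²⁺(aq) concentration (0.0649 M) acts as the cathode; ions are reduced there and produced at the dilute (0.00131 M) anode.
With n = 2, Ecell = −(0.0592/2)·log([dilute]/[conc]) = −(0.0592/2)·log(0.00131/0.0649) = +0.050 V.

0.050 V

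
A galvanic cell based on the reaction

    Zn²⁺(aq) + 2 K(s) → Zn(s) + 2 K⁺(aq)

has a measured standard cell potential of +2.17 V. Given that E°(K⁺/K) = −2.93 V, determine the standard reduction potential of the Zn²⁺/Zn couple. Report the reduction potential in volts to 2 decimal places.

−0.76 V

In the reaction as written the Zn²⁺/Zn couple is reduced (cathode) and K⁺/K is oxidized (anode), so E°cell = E°(Zn²⁺/Zn) − E°(K⁺/K).
E°(Zn²⁺/Zn) = E°cell + E°(anode) = +2.17 + (−2.93) = −0.76 V.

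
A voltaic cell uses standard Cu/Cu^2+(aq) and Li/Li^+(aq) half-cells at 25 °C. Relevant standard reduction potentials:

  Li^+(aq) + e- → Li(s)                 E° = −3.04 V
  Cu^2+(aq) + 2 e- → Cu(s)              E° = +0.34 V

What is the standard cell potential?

The Cu²⁺/Cu couple has the higher E°, so Cu ion is reduced (cathode) and Li is oxidized (anode).
E°cell = E°(cathode) − E°(anode) = +0.34 − (−3.04) = +3.38 V.

+3.38 V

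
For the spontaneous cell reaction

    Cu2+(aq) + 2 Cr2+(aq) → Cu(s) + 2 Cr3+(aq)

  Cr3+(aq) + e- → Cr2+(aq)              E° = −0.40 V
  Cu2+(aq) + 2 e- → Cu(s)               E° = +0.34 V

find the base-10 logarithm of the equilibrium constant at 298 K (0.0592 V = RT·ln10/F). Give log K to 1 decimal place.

The Cu²⁺/Cu couple is reduced (cathode); E°cell = +0.34 − (−0.40) = +0.74 V with n = 2.
At equilibrium E = 0, so log K = nE°cell / 0.0592 = (2)(+0.74) / 0.0592 = 25.0.

log K = 25.0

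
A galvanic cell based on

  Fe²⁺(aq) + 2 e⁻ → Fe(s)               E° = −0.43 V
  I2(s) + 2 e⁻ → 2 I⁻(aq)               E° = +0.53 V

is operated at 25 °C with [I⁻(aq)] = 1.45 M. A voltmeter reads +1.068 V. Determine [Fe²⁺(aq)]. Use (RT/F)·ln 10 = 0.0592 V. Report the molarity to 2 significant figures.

The I₂/I⁻ couple has the larger reduction potential, so it is the cathode: E°cell = +0.53 − (−0.43) = +0.96 V and n = 2.
Since E = E° − (0.0592/n)·log Q, log Q = n(E° − E)/0.0592 = −3.649.
Balancing electrons gives I2(s) + Fe(s) → 2 I⁻(aq) + Fe²⁺(aq); thus Q = [I⁻(aq)]^2·[Fe²⁺(aq)].
Isolating [Fe²⁺(aq)] in Q = 10^{−3.649} yields log [Fe²⁺(aq)] = −3.972, i.e. 0.00011 M.

0.00011 M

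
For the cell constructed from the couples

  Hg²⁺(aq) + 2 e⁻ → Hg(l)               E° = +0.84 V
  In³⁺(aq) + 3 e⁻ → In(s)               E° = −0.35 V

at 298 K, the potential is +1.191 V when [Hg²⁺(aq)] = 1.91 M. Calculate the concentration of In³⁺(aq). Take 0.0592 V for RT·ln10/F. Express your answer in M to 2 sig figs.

With Hg²⁺/Hg at the cathode and In³⁺/In at the anode, E°cell = +0.84 − (−0.35) = +1.19 V (n = 6).
Since E = E° − (0.0592/n)·log Q, log Q = n(E° − E)/0.0592 = −0.101.
The balanced reaction is 3 Hg²⁺(aq) + 2 In(s) → 3 Hg(l) + 2 In³⁺(aq), so Q = [In³⁺(aq)]^2 / [Hg²⁺(aq)]^3.
Substituting the known concentrations and solving, log [In³⁺(aq)] = 0.371 and [In³⁺(aq)] = 2.3 M.

2.3 M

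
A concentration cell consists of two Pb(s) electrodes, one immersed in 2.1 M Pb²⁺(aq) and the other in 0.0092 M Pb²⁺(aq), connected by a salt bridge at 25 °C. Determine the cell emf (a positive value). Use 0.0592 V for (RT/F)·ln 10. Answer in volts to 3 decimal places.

For a concentration cell E°cell = 0, since both electrodes use the same couple.
The compartment with the higher Pb²⁺(aq) concentration (2.1 M) acts as the cathode; ions are reduced there and produced at the dilute (0.0092 M) anode.
With n = 2, Ecell = −(0.0592/2)·log([dilute]/[conc]) = −(0.0592/2)·log(0.0092/2.1) = +0.070 V.

0.070 V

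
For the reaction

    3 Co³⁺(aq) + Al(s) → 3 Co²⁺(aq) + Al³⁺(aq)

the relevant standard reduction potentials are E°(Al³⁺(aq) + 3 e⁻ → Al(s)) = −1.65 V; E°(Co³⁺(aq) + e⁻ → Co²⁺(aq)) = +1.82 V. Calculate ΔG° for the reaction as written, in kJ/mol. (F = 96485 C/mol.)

In the reaction as written Co³⁺(aq) is reduced, so the Co³⁺/Co²⁺ couple is the cathode and Al³⁺/Al is the anode.
E°cell = +1.82 − (−1.65) = +3.47 V; balancing electrons gives n = 3.
ΔG° = −nFE°cell = −(3)(96485)(+3.47) J/mol = −1004 kJ/mol.

−1004 kJ/mol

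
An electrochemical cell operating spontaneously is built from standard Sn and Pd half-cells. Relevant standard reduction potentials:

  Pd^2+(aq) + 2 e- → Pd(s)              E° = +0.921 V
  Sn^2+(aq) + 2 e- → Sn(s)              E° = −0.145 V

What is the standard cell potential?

The Pd²⁺/Pd couple has the higher E°, so Pd ion is reduced (cathode) and Sn is oxidized (anode).
E°cell = E°(cathode) − E°(anode) = +0.921 − (−0.145) = +1.066 V.

+1.066 V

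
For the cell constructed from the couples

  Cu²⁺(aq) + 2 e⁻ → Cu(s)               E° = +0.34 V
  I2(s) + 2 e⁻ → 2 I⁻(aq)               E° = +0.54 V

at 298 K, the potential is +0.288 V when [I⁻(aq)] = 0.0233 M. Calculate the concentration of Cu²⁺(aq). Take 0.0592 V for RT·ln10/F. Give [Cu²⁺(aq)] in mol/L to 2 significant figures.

I₂/I⁻ is the cathode (higher E°); E°cell = +0.54 − (+0.34) = +0.20 V with n = 2.
Since E = E° − (0.0592/n)·log Q, log Q = n(E° − E)/0.0592 = −2.973.
The balanced reaction is I2(s) + Cu(s) → 2 I⁻(aq) + Cu²⁺(aq), so Q = [I⁻(aq)]^2·[Cu²⁺(aq)].
Solving for the unknown gives log [Cu²⁺(aq)] = 0.292, so [Cu²⁺(aq)] ≈ 2.0 M.

2.0 M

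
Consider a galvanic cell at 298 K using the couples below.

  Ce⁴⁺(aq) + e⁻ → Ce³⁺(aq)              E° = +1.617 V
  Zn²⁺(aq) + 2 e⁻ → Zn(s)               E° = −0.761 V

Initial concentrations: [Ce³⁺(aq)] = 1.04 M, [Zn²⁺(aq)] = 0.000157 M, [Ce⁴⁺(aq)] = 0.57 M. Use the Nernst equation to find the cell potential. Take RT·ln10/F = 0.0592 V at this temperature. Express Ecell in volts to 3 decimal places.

+2.475 V

Since E°(Ce⁴⁺/Ce³⁺) > E°(Zn²⁺/Zn), Ce⁴⁺/Ce³⁺ serves as the cathode.
E°cell = +1.617 − (−0.761) = +2.378 V, with n = 2 electrons transferred.
Balancing gives 2 Ce⁴⁺(aq) + Zn(s) → 2 Ce³⁺(aq) + Zn²⁺(aq); hence Q = ([Ce³⁺(aq)]^2·[Zn²⁺(aq)]) / [Ce⁴⁺(aq)]^2 = 0.000523 (log Q = −3.282).
By the Nernst equation, E = +2.378 − (0.0592/2)·(−3.282) = +2.475 V.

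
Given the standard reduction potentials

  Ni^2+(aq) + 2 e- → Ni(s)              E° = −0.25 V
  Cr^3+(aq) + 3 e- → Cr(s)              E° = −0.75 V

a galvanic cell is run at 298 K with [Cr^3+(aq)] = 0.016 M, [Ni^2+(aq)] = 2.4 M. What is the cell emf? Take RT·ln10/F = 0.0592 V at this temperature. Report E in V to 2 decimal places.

Since E°(Ni²⁺/Ni) > E°(Cr³⁺/Cr), Ni²⁺/Ni serves as the cathode.
E°cell = E°cat − E°an = −0.25 − (−0.75) = +0.50 V; n = 6.
For the overall reaction 3 Ni^2+(aq) + 2 Cr(s) → 3 Ni(s) + 2 Cr^3+(aq), Q = [Cr^3+(aq)]^2 / [Ni^2+(aq)]^3 = 1.85×10^−5, giving log Q = −4.732.
By the Nernst equation, E = +0.50 − (0.0592/6)·(−4.732) = +0.55 V.

+0.55 V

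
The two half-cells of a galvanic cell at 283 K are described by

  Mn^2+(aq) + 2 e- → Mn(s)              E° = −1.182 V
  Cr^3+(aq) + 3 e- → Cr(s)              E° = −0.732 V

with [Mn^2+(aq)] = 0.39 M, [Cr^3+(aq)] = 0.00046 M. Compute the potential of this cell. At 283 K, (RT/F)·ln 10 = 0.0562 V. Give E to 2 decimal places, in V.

+0.40 V

The Cr³⁺/Cr couple has the more positive E°, so it is the cathode; Mn²⁺/Mn is the anode.
E°cell = E°cat − E°an = −0.732 − (−1.182) = +0.450 V; n = 6.
Balancing gives 2 Cr^3+(aq) + 3 Mn(s) → 2 Cr(s) + 3 Mn^2+(aq); hence Q = [Mn^2+(aq)]^3 / [Cr^3+(aq)]^2 = 2.8×10^5 (log Q = 5.448).
E = E° − (0.0562/n)·log Q = +0.450 − (0.0562/6)(5.448) = +0.40 V.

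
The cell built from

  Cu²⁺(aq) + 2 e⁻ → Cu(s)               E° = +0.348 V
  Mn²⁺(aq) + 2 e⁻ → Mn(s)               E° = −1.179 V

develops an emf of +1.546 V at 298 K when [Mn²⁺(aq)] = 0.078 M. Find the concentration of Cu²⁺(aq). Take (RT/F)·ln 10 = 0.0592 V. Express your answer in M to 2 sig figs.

0.34 M

The Cu²⁺/Cu couple has the larger reduction potential, so it is the cathode: E°cell = +0.348 − (−1.179) = +1.527 V and n = 2.
From the Nernst equation, log Q = n(E° − E)/0.0592 = 2·(+1.527 − (+1.546))/0.0592 = −0.642.
Balancing electrons gives Cu²⁺(aq) + Mn(s) → Cu(s) + Mn²⁺(aq); thus Q = [Mn²⁺(aq)] / [Cu²⁺(aq)].
Solving for the unknown gives log [Cu²⁺(aq)] = −0.466, so [Cu²⁺(aq)] ≈ 0.34 M.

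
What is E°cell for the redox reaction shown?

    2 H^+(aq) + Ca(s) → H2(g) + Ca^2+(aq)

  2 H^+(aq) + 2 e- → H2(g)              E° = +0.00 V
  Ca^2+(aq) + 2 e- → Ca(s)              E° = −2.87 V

+2.87 V

H^+(aq) gains electrons, so the 2H⁺/H₂ couple is the cathode; the Ca²⁺/Ca couple is the anode.
E°cell = E°(cathode) − E°(anode) = +0.00 − (−2.87) = +2.87 V.
The positive value indicates the reaction is spontaneous as written.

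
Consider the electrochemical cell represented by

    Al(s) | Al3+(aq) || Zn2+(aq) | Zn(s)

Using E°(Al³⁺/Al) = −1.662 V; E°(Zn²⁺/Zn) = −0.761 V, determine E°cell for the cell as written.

+0.901 V

By convention the left-hand electrode in cell notation is the anode (oxidation) and the right-hand electrode is the cathode (reduction).
E°cell = E°(right) − E°(left) = −0.761 − (−1.662) = +0.901 V.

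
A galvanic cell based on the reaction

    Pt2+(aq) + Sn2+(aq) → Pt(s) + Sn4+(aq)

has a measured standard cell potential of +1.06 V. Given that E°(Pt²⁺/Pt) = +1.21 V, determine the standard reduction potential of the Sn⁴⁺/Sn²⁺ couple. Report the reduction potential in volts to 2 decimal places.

+0.15 V

In the reaction as written the Pt²⁺/Pt couple is reduced (cathode) and Sn⁴⁺/Sn²⁺ is oxidized (anode), so E°cell = E°(Pt²⁺/Pt) − E°(Sn⁴⁺/Sn²⁺).
E°(Sn⁴⁺/Sn²⁺) = E°(cathode) − E°cell = +1.21 − (+1.06) = +0.15 V.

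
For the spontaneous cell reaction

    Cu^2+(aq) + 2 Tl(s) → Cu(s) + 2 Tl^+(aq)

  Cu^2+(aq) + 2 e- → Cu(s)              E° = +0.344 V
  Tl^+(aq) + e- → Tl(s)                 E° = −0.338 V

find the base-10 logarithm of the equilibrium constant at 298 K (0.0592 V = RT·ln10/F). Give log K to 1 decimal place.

The Cu²⁺/Cu couple is reduced (cathode); E°cell = +0.344 − (−0.338) = +0.682 V with n = 2.
At equilibrium E = 0, so log K = nE°cell / 0.0592 = (2)(+0.682) / 0.0592 = 23.0.

log K = 23.0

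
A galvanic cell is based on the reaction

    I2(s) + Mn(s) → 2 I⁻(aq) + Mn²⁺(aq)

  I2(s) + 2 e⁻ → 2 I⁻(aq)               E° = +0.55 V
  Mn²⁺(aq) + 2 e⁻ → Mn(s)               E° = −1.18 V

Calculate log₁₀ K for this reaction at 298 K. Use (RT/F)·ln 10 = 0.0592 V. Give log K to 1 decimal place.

log K = 58.4

The I₂/I⁻ couple is reduced (cathode); E°cell = +0.55 − (−1.18) = +1.73 V with n = 2.
At equilibrium E = 0, so log K = nE°cell / 0.0592 = (2)(+1.73) / 0.0592 = 58.4.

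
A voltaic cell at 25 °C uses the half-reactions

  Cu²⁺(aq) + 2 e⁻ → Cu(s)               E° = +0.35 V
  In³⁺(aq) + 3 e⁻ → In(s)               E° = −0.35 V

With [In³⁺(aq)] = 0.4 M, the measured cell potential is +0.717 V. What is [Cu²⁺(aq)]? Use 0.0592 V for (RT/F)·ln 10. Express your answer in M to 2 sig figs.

2.0 M

Cu²⁺/Cu is the cathode (higher E°); E°cell = +0.35 − (−0.35) = +0.70 V with n = 6.
From the Nernst equation, log Q = n(E° − E)/0.0592 = 6·(+0.70 − (+0.717))/0.0592 = −1.723.
For 3 Cu²⁺(aq) + 2 In(s) → 3 Cu(s) + 2 In³⁺(aq), the reaction quotient is Q = [In³⁺(aq)]^2 / [Cu²⁺(aq)]^3.
Substituting the known concentrations and solving, log [Cu²⁺(aq)] = 0.309 and [Cu²⁺(aq)] = 2.0 M.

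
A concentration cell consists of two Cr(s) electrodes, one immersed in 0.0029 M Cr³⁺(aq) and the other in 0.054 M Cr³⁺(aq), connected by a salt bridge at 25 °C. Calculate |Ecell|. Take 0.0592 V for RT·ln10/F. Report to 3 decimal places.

0.025 V

For a concentration cell E°cell = 0, since both electrodes use the same couple.
The compartment with the higher Cr³⁺(aq) concentration (0.054 M) acts as the cathode; ions are reduced there and produced at the dilute (0.0029 M) anode.
With n = 3, Ecell = −(0.0592/3)·log([dilute]/[conc]) = −(0.0592/3)·log(0.0029/0.054) = +0.025 V.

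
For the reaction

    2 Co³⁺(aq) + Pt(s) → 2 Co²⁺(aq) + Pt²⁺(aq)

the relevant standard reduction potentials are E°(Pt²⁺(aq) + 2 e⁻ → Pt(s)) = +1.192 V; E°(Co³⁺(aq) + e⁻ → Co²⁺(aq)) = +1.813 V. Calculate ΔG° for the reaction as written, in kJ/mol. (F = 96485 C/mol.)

−120 kJ/mol

In the reaction as written Co³⁺(aq) is reduced, so the Co³⁺/Co²⁺ couple is the cathode and Pt²⁺/Pt is the anode.
E°cell = +1.813 − (+1.192) = +0.621 V; balancing electrons gives n = 2.
ΔG° = −nFE°cell = −(2)(96485)(+0.621) J/mol = −120 kJ/mol.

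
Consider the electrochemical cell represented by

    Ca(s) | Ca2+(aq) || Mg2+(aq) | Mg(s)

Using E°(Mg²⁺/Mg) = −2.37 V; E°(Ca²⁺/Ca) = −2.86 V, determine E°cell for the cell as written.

By convention the left-hand electrode in cell notation is the anode (oxidation) and the right-hand electrode is the cathode (reduction).
E°cell = E°(right) − E°(left) = −2.37 − (−2.86) = +0.49 V.

+0.49 V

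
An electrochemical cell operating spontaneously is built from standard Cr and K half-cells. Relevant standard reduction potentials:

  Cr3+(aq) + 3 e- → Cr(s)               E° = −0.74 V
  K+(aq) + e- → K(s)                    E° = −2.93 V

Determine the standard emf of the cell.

Of the two couples in this cell, the one with the more positive reduction potential is reduced at the cathode: here that is Cr³⁺/Cr (−0.74 V); K⁺/K (−2.93 V) is the anode.
E°cell = E°(cathode) − E°(anode) = −0.74 − (−2.93) = +2.19 V.

+2.19 V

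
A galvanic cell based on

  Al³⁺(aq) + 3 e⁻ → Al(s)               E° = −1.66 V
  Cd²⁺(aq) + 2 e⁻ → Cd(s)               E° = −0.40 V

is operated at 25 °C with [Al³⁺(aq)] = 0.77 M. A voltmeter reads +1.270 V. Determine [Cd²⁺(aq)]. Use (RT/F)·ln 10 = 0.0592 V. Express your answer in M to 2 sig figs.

1.8 M

The Cd²⁺/Cd couple has the larger reduction potential, so it is the cathode: E°cell = −0.40 − (−1.66) = +1.26 V and n = 6.
Rearranging E = E° − (0.0592/n)·log Q gives log Q = 6(+1.26 − (+1.270))/0.0592 = −1.014.
For 3 Cd²⁺(aq) + 2 Al(s) → 3 Cd(s) + 2 Al³⁺(aq), the reaction quotient is Q = [Al³⁺(aq)]^2 / [Cd²⁺(aq)]^3.
Substituting the known concentrations and solving, log [Cd²⁺(aq)] = 0.262 and [Cd²⁺(aq)] = 1.8 M.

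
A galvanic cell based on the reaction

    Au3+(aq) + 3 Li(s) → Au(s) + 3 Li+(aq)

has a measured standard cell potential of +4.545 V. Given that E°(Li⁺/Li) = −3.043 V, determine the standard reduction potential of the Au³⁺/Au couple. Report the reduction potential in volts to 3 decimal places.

In the reaction as written the Au³⁺/Au couple is reduced (cathode) and Li⁺/Li is oxidized (anode), so E°cell = E°(Au³⁺/Au) − E°(Li⁺/Li).
E°(Au³⁺/Au) = E°cell + E°(anode) = +4.545 + (−3.043) = +1.502 V.

+1.502 V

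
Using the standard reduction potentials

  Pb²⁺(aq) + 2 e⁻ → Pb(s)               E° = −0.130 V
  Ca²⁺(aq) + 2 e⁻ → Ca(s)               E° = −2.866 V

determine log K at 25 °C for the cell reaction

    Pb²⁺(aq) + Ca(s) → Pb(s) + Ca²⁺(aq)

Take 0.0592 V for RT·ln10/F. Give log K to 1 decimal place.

The Pb²⁺/Pb couple is reduced (cathode); E°cell = −0.130 − (−2.866) = +2.736 V with n = 2.
At equilibrium E = 0, so log K = nE°cell / 0.0592 = (2)(+2.736) / 0.0592 = 92.4.

log K = 92.4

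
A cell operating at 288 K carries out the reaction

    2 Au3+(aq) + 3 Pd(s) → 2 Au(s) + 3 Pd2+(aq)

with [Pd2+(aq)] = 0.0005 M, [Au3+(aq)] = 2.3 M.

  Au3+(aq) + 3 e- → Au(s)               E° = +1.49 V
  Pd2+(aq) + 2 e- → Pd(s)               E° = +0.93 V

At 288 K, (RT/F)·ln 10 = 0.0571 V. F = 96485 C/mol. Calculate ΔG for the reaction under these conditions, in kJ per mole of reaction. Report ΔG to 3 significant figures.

−383 kJ/mol

The standard cell potential is +1.49 − (+0.93) = +0.56 V, with n = 6 electrons in the balanced equation.
The reaction quotient is [Pd2+(aq)]^3 / [Au3+(aq)]^2 = 2.36×10^−11; by Nernst, E = +0.56 − (0.0571/6)(−10.627) = +0.6611 V.
Finally ΔG = −nFE = −(6)(96485 C/mol)(+0.6611 V) = −383 kJ/mol.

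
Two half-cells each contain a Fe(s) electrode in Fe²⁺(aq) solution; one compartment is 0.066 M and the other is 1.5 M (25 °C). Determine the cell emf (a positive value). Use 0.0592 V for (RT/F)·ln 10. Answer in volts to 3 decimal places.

For a concentration cell E°cell = 0, since both electrodes use the same couple.
The compartment with the higher Fe²⁺(aq) concentration (1.5 M) acts as the cathode; ions are reduced there and produced at the dilute (0.066 M) anode.
With n = 2, Ecell = −(0.0592/2)·log([dilute]/[conc]) = −(0.0592/2)·log(0.066/1.5) = +0.040 V.

0.040 V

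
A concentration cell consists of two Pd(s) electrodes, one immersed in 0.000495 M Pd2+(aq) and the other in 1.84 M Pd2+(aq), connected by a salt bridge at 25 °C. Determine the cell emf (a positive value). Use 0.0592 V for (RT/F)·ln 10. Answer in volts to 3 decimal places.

For a concentration cell E°cell = 0, since both electrodes use the same couple.
The compartment with the higher Pd2+(aq) concentration (1.84 M) acts as the cathode; ions are reduced there and produced at the dilute (0.000495 M) anode.
With n = 2, Ecell = −(0.0592/2)·log([dilute]/[conc]) = −(0.0592/2)·log(0.000495/1.84) = +0.106 V.

0.106 V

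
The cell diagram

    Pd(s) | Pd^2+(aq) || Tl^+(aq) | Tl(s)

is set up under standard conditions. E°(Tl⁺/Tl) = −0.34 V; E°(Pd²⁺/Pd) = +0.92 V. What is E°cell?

−1.26 V

By convention the left-hand electrode in cell notation is the anode (oxidation) and the right-hand electrode is the cathode (reduction).
E°cell = E°(right) − E°(left) = −0.34 − (+0.92) = −1.26 V.
The negative sign shows that, as written, the cell would require an external voltage to drive the reaction.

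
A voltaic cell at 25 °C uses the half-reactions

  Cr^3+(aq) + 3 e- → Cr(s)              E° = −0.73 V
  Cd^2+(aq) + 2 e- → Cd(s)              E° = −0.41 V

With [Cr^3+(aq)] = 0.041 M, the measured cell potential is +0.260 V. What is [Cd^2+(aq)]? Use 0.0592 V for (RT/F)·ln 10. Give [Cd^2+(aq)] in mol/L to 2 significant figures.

With Cd²⁺/Cd at the cathode and Cr³⁺/Cr at the anode, E°cell = −0.41 − (−0.73) = +0.32 V (n = 6).
From the Nernst equation, log Q = n(E° − E)/0.0592 = 6·(+0.32 − (+0.260))/0.0592 = 6.081.
For 3 Cd^2+(aq) + 2 Cr(s) → 3 Cd(s) + 2 Cr^3+(aq), the reaction quotient is Q = [Cr^3+(aq)]^2 / [Cd^2+(aq)]^3.
Substituting the known concentrations and solving, log [Cd^2+(aq)] = −2.952 and [Cd^2+(aq)] = 0.0011 M.

0.0011 M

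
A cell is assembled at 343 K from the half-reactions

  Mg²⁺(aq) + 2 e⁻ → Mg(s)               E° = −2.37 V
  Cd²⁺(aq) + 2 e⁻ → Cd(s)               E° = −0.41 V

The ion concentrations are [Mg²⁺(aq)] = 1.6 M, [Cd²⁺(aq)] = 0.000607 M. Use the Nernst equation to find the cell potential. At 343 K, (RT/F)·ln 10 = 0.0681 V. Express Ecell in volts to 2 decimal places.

+1.84 V

The Cd²⁺/Cd couple has the more positive E°, so it is the cathode; Mg²⁺/Mg is the anode.
The standard potential is −0.41 − (−2.37) = +1.96 V and the balanced reaction transfers n = 2 electrons.
Balancing gives Cd²⁺(aq) + Mg(s) → Cd(s) + Mg²⁺(aq); hence Q = [Mg²⁺(aq)] / [Cd²⁺(aq)] = 2.64×10^3 (log Q = 3.421).
By the Nernst equation, E = +1.96 − (0.0681/2)·(3.421) = +1.84 V.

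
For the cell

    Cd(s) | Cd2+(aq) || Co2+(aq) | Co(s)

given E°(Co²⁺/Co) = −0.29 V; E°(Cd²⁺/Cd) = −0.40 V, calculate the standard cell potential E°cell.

By convention the left-hand electrode in cell notation is the anode (oxidation) and the right-hand electrode is the cathode (reduction).
E°cell = E°(right) − E°(left) = −0.29 − (−0.40) = +0.11 V.

+0.11 V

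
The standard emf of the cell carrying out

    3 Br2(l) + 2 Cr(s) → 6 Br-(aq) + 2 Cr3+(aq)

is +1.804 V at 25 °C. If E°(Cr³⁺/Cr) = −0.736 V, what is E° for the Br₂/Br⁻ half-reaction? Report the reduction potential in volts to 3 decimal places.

In the reaction as written the Br₂/Br⁻ couple is reduced (cathode) and Cr³⁺/Cr is oxidized (anode), so E°cell = E°(Br₂/Br⁻) − E°(Cr³⁺/Cr).
E°(Br₂/Br⁻) = E°cell + E°(anode) = +1.804 + (−0.736) = +1.068 V.

+1.068 V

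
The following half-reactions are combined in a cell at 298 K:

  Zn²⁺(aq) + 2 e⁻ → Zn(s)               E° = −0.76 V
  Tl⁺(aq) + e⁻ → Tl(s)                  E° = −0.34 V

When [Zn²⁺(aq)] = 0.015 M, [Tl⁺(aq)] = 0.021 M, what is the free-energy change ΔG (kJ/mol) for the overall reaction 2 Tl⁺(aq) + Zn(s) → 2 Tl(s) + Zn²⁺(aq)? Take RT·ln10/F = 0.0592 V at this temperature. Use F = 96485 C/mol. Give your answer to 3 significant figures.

−72.3 kJ/mol

E°cell = −0.34 − (−0.76) = +0.42 V; the balanced reaction transfers n = 2 electrons.
Here Q = [Zn²⁺(aq)] / [Tl⁺(aq)]^2 = 34 (log Q = 1.532), giving E = +0.42 − (0.0592/2)·(1.532) = +0.3747 V.
ΔG = −nFE = −(2)(96485)(+0.3747) J/mol = −72.3 kJ/mol.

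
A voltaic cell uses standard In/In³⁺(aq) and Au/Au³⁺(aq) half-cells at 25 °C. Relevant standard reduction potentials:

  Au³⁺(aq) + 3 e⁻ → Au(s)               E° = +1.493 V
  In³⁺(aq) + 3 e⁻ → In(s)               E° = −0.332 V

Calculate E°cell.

+1.825 V

The Au³⁺/Au couple has the higher E°, so Au ion is reduced (cathode) and In is oxidized (anode).
E°cell = E°(cathode) − E°(anode) = +1.493 − (−0.332) = +1.825 V.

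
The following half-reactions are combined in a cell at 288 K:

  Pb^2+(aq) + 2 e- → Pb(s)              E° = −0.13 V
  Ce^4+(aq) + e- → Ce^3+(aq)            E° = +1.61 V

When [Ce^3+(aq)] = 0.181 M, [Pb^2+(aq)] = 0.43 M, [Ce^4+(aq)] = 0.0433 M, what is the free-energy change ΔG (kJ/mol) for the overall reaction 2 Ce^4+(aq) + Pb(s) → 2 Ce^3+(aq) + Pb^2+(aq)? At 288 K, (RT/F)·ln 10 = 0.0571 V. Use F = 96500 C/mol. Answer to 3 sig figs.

With Ce⁴⁺/Ce³⁺ reduced at the cathode, E°cell = +1.61 − (−0.13) = +1.74 V and n = 2.
Q = ([Ce^3+(aq)]^2·[Pb^2+(aq)]) / [Ce^4+(aq)]^2 = 7.51, so log Q = 0.876 and E = +1.74 − (0.0571/2)(0.876) = +1.7150 V.
ΔG = −nFE = −(2)(96500)(+1.7150) J/mol = −331 kJ/mol.

−331 kJ/mol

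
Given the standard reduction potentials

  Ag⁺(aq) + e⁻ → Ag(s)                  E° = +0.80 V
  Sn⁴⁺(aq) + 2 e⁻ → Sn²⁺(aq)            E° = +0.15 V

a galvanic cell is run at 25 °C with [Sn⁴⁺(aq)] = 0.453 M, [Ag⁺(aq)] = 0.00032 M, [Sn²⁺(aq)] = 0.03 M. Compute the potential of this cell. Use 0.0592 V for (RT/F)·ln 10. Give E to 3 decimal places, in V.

The Ag⁺/Ag couple has the more positive E°, so it is the cathode; Sn⁴⁺/Sn²⁺ is the anode.
E°cell = +0.80 − (+0.15) = +0.65 V, with n = 2 electrons transferred.
The balanced reaction is 2 Ag⁺(aq) + Sn²⁺(aq) → 2 Ag(s) + Sn⁴⁺(aq), so Q = [Sn⁴⁺(aq)] / ([Ag⁺(aq)]^2·[Sn²⁺(aq)]) = 1.47×10^8 and log Q = 8.169.
By the Nernst equation, E = +0.65 − (0.0592/2)·(8.169) = +0.408 V.

+0.408 V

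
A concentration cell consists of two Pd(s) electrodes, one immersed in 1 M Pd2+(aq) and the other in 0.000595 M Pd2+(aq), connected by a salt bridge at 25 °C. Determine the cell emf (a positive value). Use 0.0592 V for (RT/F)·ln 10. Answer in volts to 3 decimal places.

0.095 V

For a concentration cell E°cell = 0, since both electrodes use the same couple.
The compartment with the higher Pd2+(aq) concentration (1 M) acts as the cathode; ions are reduced there and produced at the dilute (0.000595 M) anode.
With n = 2, Ecell = −(0.0592/2)·log([dilute]/[conc]) = −(0.0592/2)·log(0.000595/1) = +0.095 V.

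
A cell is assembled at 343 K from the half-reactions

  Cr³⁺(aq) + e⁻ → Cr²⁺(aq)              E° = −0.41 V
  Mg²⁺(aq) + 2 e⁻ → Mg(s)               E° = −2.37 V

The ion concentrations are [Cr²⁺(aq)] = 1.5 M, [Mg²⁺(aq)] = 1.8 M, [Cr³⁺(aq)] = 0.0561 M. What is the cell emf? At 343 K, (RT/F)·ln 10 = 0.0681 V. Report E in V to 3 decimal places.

+1.854 V

The Cr³⁺/Cr²⁺ couple has the more positive E°, so it is the cathode; Mg²⁺/Mg is the anode.
E°cell = −0.41 − (−2.37) = +1.96 V, with n = 2 electrons transferred.
The balanced reaction is 2 Cr³⁺(aq) + Mg(s) → 2 Cr²⁺(aq) + Mg²⁺(aq), so Q = ([Cr²⁺(aq)]^2·[Mg²⁺(aq)]) / [Cr³⁺(aq)]^2 = 1.29×10^3 and log Q = 3.110.
Applying E = E° − (RT ln10/nF)·log Q gives +1.96 − (0.0681/2)(3.110) = +1.854 V.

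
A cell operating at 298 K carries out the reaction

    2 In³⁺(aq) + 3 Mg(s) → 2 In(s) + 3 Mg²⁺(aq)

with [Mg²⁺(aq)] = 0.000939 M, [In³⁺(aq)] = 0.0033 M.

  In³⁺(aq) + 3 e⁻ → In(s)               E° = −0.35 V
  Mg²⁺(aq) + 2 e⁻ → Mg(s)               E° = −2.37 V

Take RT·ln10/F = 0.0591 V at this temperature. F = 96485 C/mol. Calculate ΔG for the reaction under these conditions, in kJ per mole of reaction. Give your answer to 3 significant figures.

With In³⁺/In reduced at the cathode, E°cell = −0.35 − (−2.37) = +2.02 V and n = 6.
Q = [Mg²⁺(aq)]^3 / [In³⁺(aq)]^2 = 7.6×10^−5, so log Q = −4.119 and E = +2.02 − (0.0591/6)(−4.119) = +2.0606 V.
ΔG = −nFE = −(6)(96485)(+2.0606) J/mol = −1190 kJ/mol.

−1190 kJ/mol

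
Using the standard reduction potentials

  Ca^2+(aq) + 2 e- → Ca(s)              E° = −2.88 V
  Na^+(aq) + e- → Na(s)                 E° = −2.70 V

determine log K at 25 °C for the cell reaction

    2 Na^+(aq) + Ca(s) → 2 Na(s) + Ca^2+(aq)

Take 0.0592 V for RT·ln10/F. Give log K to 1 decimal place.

The Na⁺/Na couple is reduced (cathode); E°cell = −2.70 − (−2.88) = +0.18 V with n = 2.
At equilibrium E = 0, so log K = nE°cell / 0.0592 = (2)(+0.18) / 0.0592 = 6.1.

log K = 6.1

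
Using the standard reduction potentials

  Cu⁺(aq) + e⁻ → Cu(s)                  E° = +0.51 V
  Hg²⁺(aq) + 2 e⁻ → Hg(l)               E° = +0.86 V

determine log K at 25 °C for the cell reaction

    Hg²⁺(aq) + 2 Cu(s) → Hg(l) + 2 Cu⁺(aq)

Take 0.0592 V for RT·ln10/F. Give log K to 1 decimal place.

log K = 11.8

The Hg²⁺/Hg couple is reduced (cathode); E°cell = +0.86 − (+0.51) = +0.35 V with n = 2.
At equilibrium E = 0, so log K = nE°cell / 0.0592 = (2)(+0.35) / 0.0592 = 11.8.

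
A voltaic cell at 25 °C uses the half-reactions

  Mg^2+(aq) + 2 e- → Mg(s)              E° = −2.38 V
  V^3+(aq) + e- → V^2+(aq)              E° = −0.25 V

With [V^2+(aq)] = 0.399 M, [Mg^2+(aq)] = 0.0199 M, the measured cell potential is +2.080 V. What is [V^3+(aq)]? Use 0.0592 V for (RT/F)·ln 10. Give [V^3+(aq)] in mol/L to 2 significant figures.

0.0081 M

The V³⁺/V²⁺ couple has the larger reduction potential, so it is the cathode: E°cell = −0.25 − (−2.38) = +2.13 V and n = 2.
Rearranging E = E° − (0.0592/n)·log Q gives log Q = 2(+2.13 − (+2.080))/0.0592 = 1.689.
The balanced reaction is 2 V^3+(aq) + Mg(s) → 2 V^2+(aq) + Mg^2+(aq), so Q = ([V^2+(aq)]^2·[Mg^2+(aq)]) / [V^3+(aq)]^2.
Solving for the unknown gives log [V^3+(aq)] = −2.094, so [V^3+(aq)] ≈ 0.0081 M.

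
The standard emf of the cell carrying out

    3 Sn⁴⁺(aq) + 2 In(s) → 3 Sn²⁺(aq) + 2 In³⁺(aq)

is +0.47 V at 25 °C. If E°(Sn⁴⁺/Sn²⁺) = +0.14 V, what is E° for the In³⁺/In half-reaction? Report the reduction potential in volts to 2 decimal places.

In the reaction as written the Sn⁴⁺/Sn²⁺ couple is reduced (cathode) and In³⁺/In is oxidized (anode), so E°cell = E°(Sn⁴⁺/Sn²⁺) − E°(In³⁺/In).
E°(In³⁺/In) = E°(cathode) − E°cell = +0.14 − (+0.47) = −0.33 V.

−0.33 V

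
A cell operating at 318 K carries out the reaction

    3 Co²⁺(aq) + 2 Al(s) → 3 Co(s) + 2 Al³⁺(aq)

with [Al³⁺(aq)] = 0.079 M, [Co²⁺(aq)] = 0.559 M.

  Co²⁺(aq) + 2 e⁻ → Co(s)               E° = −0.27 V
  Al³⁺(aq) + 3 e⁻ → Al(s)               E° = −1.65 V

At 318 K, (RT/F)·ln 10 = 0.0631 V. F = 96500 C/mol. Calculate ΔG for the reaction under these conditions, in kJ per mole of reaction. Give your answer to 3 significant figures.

−808 kJ/mol

E°cell = −0.27 − (−1.65) = +1.38 V; the balanced reaction transfers n = 6 electrons.
Q = [Al³⁺(aq)]^2 / [Co²⁺(aq)]^3 = 0.0357, so log Q = −1.447 and E = +1.38 − (0.0631/6)(−1.447) = +1.3952 V.
Then ΔG = −nFE = −6 × 96500 × +1.3952 J/mol = −808 kJ/mol.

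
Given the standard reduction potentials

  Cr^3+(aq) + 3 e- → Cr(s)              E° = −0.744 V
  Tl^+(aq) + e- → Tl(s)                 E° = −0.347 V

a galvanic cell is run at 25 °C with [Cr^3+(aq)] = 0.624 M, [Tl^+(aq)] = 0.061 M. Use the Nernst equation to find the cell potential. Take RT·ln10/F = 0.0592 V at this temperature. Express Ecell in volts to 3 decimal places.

+0.329 V

Since E°(Tl⁺/Tl) > E°(Cr³⁺/Cr), Tl⁺/Tl serves as the cathode.
E°cell = E°cat − E°an = −0.347 − (−0.744) = +0.397 V; n = 3.
The balanced reaction is 3 Tl^+(aq) + Cr(s) → 3 Tl(s) + Cr^3+(aq), so Q = [Cr^3+(aq)] / [Tl^+(aq)]^3 = 2.75×10^3 and log Q = 3.439.
By the Nernst equation, E = +0.397 − (0.0592/3)·(3.439) = +0.329 V.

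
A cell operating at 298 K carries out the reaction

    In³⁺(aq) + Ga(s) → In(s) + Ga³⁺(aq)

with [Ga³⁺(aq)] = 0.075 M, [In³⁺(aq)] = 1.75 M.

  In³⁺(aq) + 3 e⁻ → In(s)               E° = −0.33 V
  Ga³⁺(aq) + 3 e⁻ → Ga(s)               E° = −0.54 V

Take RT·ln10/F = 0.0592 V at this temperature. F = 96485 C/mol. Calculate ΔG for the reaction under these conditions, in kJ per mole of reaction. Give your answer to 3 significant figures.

−68.6 kJ/mol

E°cell = −0.33 − (−0.54) = +0.21 V; the balanced reaction transfers n = 3 electrons.
The reaction quotient is [Ga³⁺(aq)] / [In³⁺(aq)] = 0.0429; by Nernst, E = +0.21 − (0.0592/3)(−1.368) = +0.2370 V.
ΔG = −nFE = −(3)(96485)(+0.2370) J/mol = −68.6 kJ/mol.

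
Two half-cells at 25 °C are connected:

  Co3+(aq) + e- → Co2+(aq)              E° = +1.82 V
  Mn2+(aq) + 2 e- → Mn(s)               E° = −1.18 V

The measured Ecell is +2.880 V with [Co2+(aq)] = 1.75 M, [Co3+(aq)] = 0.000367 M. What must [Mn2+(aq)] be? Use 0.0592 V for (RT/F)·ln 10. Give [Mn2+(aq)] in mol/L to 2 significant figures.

Co³⁺/Co²⁺ is the cathode (higher E°); E°cell = +1.82 − (−1.18) = +3.00 V with n = 2.
Rearranging E = E° − (0.0592/n)·log Q gives log Q = 2(+3.00 − (+2.880))/0.0592 = 4.054.
For 2 Co3+(aq) + Mn(s) → 2 Co2+(aq) + Mn2+(aq), the reaction quotient is Q = ([Co2+(aq)]^2·[Mn2+(aq)]) / [Co3+(aq)]^2.
Isolating [Mn2+(aq)] in Q = 10^{4.054} yields log [Mn2+(aq)] = −3.303, i.e. 0.00050 M.

0.00050 M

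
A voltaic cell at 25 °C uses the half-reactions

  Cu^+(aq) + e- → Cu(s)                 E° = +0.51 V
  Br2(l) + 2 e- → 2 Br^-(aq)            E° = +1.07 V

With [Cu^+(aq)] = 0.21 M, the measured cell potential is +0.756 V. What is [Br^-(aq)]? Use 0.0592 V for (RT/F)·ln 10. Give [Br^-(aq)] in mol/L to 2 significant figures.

0.0023 M

With Br₂/Br⁻ at the cathode and Cu⁺/Cu at the anode, E°cell = +1.07 − (+0.51) = +0.56 V (n = 2).
Since E = E° − (0.0592/n)·log Q, log Q = n(E° − E)/0.0592 = −6.622.
For Br2(l) + 2 Cu(s) → 2 Br^-(aq) + 2 Cu^+(aq), the reaction quotient is Q = [Br^-(aq)]^2·[Cu^+(aq)]^2.
Solving for the unknown gives log [Br^-(aq)] = −2.633, so [Br^-(aq)] ≈ 0.0023 M.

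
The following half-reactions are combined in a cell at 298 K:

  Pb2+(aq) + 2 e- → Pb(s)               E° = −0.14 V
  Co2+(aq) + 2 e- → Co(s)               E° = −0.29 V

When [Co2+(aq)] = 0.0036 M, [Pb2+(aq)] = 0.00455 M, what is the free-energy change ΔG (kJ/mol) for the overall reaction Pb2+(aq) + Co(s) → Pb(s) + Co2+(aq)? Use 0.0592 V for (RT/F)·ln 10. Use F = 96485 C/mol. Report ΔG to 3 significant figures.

E°cell = −0.14 − (−0.29) = +0.15 V; the balanced reaction transfers n = 2 electrons.
Q = [Co2+(aq)] / [Pb2+(aq)] = 0.791, so log Q = −0.102 and E = +0.15 − (0.0592/2)(−0.102) = +0.1530 V.
ΔG = −nFE = −(2)(96485)(+0.1530) J/mol = −29.5 kJ/mol.

−29.5 kJ/mol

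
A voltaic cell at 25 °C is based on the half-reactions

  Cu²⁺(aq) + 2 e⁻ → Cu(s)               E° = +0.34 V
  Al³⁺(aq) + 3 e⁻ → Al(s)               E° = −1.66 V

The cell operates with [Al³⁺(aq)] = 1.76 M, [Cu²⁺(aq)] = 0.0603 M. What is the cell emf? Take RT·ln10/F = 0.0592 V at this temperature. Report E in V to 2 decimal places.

+1.96 V

Since E°(Cu²⁺/Cu) > E°(Al³⁺/Al), Cu²⁺/Cu serves as the cathode.
The standard potential is +0.34 − (−1.66) = +2.00 V and the balanced reaction transfers n = 6 electrons.
For the overall reaction 3 Cu²⁺(aq) + 2 Al(s) → 3 Cu(s) + 2 Al³⁺(aq), Q = [Al³⁺(aq)]^2 / [Cu²⁺(aq)]^3 = 1.41×10^4, giving log Q = 4.150.
By the Nernst equation, E = +2.00 − (0.0592/6)·(4.150) = +1.96 V.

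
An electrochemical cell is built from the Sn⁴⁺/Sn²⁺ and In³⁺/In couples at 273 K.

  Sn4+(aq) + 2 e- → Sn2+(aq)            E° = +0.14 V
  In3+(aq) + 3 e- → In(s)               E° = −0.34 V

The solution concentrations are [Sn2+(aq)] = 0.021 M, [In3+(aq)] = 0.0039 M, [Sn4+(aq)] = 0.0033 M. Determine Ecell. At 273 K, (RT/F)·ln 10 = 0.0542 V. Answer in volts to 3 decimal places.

Sn⁴⁺/Sn²⁺ is reduced (cathode, E° = +0.14 V) and In³⁺/In is oxidized (anode).
The standard potential is +0.14 − (−0.34) = +0.48 V and the balanced reaction transfers n = 6 electrons.
For the overall reaction 3 Sn4+(aq) + 2 In(s) → 3 Sn2+(aq) + 2 In3+(aq), Q = ([Sn2+(aq)]^3·[In3+(aq)]^2) / [Sn4+(aq)]^3 = 0.00392, giving log Q = −2.407.
Applying E = E° − (RT ln10/nF)·log Q gives +0.48 − (0.0542/6)(−2.407) = +0.502 V.

+0.502 V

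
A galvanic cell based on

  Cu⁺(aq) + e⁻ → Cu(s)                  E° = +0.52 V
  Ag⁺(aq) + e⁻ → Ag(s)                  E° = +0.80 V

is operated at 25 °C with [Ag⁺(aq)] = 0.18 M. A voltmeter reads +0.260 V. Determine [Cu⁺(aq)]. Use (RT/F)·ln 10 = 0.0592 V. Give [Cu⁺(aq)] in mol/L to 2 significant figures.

0.39 M

Ag⁺/Ag is the cathode (higher E°); E°cell = +0.80 − (+0.52) = +0.28 V with n = 1.
From the Nernst equation, log Q = n(E° − E)/0.0592 = 1·(+0.28 − (+0.260))/0.0592 = 0.338.
Balancing electrons gives Ag⁺(aq) + Cu(s) → Ag(s) + Cu⁺(aq); thus Q = [Cu⁺(aq)] / [Ag⁺(aq)].
Substituting the known concentrations and solving, log [Cu⁺(aq)] = −0.407 and [Cu⁺(aq)] = 0.39 M.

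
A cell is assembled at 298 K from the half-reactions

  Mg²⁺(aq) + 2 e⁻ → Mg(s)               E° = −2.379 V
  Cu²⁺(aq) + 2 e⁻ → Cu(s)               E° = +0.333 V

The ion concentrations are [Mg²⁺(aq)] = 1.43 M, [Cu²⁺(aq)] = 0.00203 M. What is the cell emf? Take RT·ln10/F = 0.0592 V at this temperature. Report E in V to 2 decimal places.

Since E°(Cu²⁺/Cu) > E°(Mg²⁺/Mg), Cu²⁺/Cu serves as the cathode.
E°cell = E°cat − E°an = +0.333 − (−2.379) = +2.712 V; n = 2.
Balancing gives Cu²⁺(aq) + Mg(s) → Cu(s) + Mg²⁺(aq); hence Q = [Mg²⁺(aq)] / [Cu²⁺(aq)] = 704 (log Q = 2.848).
E = E° − (0.0592/n)·log Q = +2.712 − (0.0592/2)(2.848) = +2.63 V.

+2.63 V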